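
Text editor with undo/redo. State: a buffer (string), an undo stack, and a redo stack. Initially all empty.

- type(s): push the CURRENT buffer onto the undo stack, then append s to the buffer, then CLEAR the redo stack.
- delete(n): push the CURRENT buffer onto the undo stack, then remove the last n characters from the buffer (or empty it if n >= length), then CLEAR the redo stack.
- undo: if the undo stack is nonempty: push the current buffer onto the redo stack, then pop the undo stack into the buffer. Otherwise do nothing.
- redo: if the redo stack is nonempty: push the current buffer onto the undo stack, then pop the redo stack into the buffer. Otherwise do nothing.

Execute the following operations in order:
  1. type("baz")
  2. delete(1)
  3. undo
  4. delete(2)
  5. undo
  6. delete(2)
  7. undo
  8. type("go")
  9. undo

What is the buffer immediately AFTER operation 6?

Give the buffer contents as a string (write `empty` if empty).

After op 1 (type): buf='baz' undo_depth=1 redo_depth=0
After op 2 (delete): buf='ba' undo_depth=2 redo_depth=0
After op 3 (undo): buf='baz' undo_depth=1 redo_depth=1
After op 4 (delete): buf='b' undo_depth=2 redo_depth=0
After op 5 (undo): buf='baz' undo_depth=1 redo_depth=1
After op 6 (delete): buf='b' undo_depth=2 redo_depth=0

Answer: b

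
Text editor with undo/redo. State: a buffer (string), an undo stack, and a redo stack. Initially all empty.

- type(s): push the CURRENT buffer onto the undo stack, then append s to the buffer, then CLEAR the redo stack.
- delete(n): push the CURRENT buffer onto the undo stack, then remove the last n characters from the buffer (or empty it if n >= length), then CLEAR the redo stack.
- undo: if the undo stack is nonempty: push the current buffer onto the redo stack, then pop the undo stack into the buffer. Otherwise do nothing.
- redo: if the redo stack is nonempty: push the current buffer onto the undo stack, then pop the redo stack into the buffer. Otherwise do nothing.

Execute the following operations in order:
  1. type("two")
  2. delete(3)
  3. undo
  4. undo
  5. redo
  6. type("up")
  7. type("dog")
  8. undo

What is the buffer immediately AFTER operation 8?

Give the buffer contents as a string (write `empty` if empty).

Answer: twoup

Derivation:
After op 1 (type): buf='two' undo_depth=1 redo_depth=0
After op 2 (delete): buf='(empty)' undo_depth=2 redo_depth=0
After op 3 (undo): buf='two' undo_depth=1 redo_depth=1
After op 4 (undo): buf='(empty)' undo_depth=0 redo_depth=2
After op 5 (redo): buf='two' undo_depth=1 redo_depth=1
After op 6 (type): buf='twoup' undo_depth=2 redo_depth=0
After op 7 (type): buf='twoupdog' undo_depth=3 redo_depth=0
After op 8 (undo): buf='twoup' undo_depth=2 redo_depth=1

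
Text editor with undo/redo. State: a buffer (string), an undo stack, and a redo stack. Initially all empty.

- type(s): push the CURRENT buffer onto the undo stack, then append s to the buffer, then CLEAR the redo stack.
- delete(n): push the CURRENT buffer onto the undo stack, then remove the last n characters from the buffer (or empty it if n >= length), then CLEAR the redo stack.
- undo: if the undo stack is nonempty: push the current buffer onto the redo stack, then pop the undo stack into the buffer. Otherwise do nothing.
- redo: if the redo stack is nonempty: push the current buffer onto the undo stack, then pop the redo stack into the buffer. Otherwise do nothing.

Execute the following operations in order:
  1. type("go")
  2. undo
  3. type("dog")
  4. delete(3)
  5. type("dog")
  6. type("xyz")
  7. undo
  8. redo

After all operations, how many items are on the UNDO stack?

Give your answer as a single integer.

After op 1 (type): buf='go' undo_depth=1 redo_depth=0
After op 2 (undo): buf='(empty)' undo_depth=0 redo_depth=1
After op 3 (type): buf='dog' undo_depth=1 redo_depth=0
After op 4 (delete): buf='(empty)' undo_depth=2 redo_depth=0
After op 5 (type): buf='dog' undo_depth=3 redo_depth=0
After op 6 (type): buf='dogxyz' undo_depth=4 redo_depth=0
After op 7 (undo): buf='dog' undo_depth=3 redo_depth=1
After op 8 (redo): buf='dogxyz' undo_depth=4 redo_depth=0

Answer: 4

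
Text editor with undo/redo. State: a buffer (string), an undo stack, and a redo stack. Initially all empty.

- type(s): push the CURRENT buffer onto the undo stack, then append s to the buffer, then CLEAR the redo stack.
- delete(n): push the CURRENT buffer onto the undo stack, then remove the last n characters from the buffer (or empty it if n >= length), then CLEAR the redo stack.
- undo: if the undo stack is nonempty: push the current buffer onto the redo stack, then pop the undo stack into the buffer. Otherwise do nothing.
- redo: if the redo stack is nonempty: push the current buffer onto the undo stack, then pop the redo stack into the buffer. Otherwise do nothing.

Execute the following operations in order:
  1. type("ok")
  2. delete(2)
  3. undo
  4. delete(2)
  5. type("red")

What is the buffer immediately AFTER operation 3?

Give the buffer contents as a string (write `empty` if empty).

After op 1 (type): buf='ok' undo_depth=1 redo_depth=0
After op 2 (delete): buf='(empty)' undo_depth=2 redo_depth=0
After op 3 (undo): buf='ok' undo_depth=1 redo_depth=1

Answer: ok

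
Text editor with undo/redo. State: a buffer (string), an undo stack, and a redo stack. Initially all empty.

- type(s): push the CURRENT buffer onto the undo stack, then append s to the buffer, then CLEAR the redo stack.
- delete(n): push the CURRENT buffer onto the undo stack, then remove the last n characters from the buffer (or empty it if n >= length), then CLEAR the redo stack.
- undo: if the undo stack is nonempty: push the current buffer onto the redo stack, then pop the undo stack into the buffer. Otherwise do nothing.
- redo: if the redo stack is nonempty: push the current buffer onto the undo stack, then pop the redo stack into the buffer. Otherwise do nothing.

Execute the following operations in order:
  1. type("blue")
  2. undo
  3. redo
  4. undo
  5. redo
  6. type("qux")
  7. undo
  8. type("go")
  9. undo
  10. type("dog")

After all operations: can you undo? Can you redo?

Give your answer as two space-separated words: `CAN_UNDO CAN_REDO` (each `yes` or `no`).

After op 1 (type): buf='blue' undo_depth=1 redo_depth=0
After op 2 (undo): buf='(empty)' undo_depth=0 redo_depth=1
After op 3 (redo): buf='blue' undo_depth=1 redo_depth=0
After op 4 (undo): buf='(empty)' undo_depth=0 redo_depth=1
After op 5 (redo): buf='blue' undo_depth=1 redo_depth=0
After op 6 (type): buf='bluequx' undo_depth=2 redo_depth=0
After op 7 (undo): buf='blue' undo_depth=1 redo_depth=1
After op 8 (type): buf='bluego' undo_depth=2 redo_depth=0
After op 9 (undo): buf='blue' undo_depth=1 redo_depth=1
After op 10 (type): buf='bluedog' undo_depth=2 redo_depth=0

Answer: yes no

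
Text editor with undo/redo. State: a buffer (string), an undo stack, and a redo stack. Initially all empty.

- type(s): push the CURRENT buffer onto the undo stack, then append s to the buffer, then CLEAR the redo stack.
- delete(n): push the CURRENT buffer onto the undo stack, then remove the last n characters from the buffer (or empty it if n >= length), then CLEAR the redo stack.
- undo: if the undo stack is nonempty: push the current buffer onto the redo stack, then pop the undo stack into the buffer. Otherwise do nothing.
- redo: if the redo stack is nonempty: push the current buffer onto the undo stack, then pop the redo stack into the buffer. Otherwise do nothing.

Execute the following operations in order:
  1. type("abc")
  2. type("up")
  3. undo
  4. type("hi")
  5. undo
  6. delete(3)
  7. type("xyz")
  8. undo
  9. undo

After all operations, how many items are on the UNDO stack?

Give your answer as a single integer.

After op 1 (type): buf='abc' undo_depth=1 redo_depth=0
After op 2 (type): buf='abcup' undo_depth=2 redo_depth=0
After op 3 (undo): buf='abc' undo_depth=1 redo_depth=1
After op 4 (type): buf='abchi' undo_depth=2 redo_depth=0
After op 5 (undo): buf='abc' undo_depth=1 redo_depth=1
After op 6 (delete): buf='(empty)' undo_depth=2 redo_depth=0
After op 7 (type): buf='xyz' undo_depth=3 redo_depth=0
After op 8 (undo): buf='(empty)' undo_depth=2 redo_depth=1
After op 9 (undo): buf='abc' undo_depth=1 redo_depth=2

Answer: 1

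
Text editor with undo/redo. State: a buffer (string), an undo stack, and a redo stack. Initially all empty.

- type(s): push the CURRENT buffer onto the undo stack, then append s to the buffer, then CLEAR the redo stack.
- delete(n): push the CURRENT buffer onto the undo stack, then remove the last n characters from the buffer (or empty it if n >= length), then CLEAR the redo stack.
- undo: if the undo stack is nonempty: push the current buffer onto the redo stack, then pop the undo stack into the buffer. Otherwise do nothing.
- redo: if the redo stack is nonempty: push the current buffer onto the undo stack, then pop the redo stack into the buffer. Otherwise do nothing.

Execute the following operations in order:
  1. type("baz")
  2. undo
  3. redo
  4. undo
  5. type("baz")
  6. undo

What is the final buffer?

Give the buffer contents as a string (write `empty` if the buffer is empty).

Answer: empty

Derivation:
After op 1 (type): buf='baz' undo_depth=1 redo_depth=0
After op 2 (undo): buf='(empty)' undo_depth=0 redo_depth=1
After op 3 (redo): buf='baz' undo_depth=1 redo_depth=0
After op 4 (undo): buf='(empty)' undo_depth=0 redo_depth=1
After op 5 (type): buf='baz' undo_depth=1 redo_depth=0
After op 6 (undo): buf='(empty)' undo_depth=0 redo_depth=1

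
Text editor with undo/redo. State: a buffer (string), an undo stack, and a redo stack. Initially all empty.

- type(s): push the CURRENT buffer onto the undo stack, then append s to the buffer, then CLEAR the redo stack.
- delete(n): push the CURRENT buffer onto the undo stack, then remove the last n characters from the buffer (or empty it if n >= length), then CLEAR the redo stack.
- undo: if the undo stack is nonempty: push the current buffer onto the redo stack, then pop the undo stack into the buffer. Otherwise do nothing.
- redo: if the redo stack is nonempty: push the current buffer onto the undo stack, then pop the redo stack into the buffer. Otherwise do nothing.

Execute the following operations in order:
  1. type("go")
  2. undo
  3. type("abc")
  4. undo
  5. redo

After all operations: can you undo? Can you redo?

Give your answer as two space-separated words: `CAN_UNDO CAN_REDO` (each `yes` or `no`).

Answer: yes no

Derivation:
After op 1 (type): buf='go' undo_depth=1 redo_depth=0
After op 2 (undo): buf='(empty)' undo_depth=0 redo_depth=1
After op 3 (type): buf='abc' undo_depth=1 redo_depth=0
After op 4 (undo): buf='(empty)' undo_depth=0 redo_depth=1
After op 5 (redo): buf='abc' undo_depth=1 redo_depth=0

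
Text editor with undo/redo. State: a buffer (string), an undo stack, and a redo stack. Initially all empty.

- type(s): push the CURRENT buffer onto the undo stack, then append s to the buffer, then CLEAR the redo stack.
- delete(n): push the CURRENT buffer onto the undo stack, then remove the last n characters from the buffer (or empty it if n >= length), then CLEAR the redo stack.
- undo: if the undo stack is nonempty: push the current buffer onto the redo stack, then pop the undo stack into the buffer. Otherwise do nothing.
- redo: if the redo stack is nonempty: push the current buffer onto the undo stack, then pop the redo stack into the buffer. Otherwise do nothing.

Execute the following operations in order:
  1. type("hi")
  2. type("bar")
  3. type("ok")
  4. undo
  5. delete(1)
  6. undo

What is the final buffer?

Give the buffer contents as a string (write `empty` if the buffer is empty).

After op 1 (type): buf='hi' undo_depth=1 redo_depth=0
After op 2 (type): buf='hibar' undo_depth=2 redo_depth=0
After op 3 (type): buf='hibarok' undo_depth=3 redo_depth=0
After op 4 (undo): buf='hibar' undo_depth=2 redo_depth=1
After op 5 (delete): buf='hiba' undo_depth=3 redo_depth=0
After op 6 (undo): buf='hibar' undo_depth=2 redo_depth=1

Answer: hibar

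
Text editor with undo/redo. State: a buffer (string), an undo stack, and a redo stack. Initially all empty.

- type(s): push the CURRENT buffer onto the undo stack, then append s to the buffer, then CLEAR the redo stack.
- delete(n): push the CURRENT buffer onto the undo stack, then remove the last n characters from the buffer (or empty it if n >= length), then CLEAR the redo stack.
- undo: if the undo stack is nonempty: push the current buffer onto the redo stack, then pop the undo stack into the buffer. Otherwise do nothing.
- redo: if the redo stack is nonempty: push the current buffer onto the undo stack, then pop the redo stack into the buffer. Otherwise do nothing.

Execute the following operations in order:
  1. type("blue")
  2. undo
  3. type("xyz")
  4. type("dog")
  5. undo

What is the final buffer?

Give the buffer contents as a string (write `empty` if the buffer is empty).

After op 1 (type): buf='blue' undo_depth=1 redo_depth=0
After op 2 (undo): buf='(empty)' undo_depth=0 redo_depth=1
After op 3 (type): buf='xyz' undo_depth=1 redo_depth=0
After op 4 (type): buf='xyzdog' undo_depth=2 redo_depth=0
After op 5 (undo): buf='xyz' undo_depth=1 redo_depth=1

Answer: xyz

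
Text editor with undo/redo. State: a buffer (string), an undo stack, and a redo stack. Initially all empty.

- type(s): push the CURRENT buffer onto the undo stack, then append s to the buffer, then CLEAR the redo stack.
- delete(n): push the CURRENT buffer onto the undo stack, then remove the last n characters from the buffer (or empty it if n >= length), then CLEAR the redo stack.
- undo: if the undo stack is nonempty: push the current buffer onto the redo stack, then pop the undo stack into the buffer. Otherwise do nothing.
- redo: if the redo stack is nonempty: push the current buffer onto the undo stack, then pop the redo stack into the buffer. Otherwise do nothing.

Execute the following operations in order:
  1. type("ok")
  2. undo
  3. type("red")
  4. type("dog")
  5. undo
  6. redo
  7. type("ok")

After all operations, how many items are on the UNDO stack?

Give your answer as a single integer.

Answer: 3

Derivation:
After op 1 (type): buf='ok' undo_depth=1 redo_depth=0
After op 2 (undo): buf='(empty)' undo_depth=0 redo_depth=1
After op 3 (type): buf='red' undo_depth=1 redo_depth=0
After op 4 (type): buf='reddog' undo_depth=2 redo_depth=0
After op 5 (undo): buf='red' undo_depth=1 redo_depth=1
After op 6 (redo): buf='reddog' undo_depth=2 redo_depth=0
After op 7 (type): buf='reddogok' undo_depth=3 redo_depth=0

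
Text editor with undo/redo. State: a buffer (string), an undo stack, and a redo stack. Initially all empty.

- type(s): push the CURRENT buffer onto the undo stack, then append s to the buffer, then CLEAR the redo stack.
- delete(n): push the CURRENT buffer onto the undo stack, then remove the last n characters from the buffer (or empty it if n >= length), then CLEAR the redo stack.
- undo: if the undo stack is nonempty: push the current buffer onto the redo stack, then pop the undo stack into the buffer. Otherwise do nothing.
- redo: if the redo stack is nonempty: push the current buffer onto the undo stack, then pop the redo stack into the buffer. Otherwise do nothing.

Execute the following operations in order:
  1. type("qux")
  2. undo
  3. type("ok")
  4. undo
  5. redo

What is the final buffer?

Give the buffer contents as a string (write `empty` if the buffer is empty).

After op 1 (type): buf='qux' undo_depth=1 redo_depth=0
After op 2 (undo): buf='(empty)' undo_depth=0 redo_depth=1
After op 3 (type): buf='ok' undo_depth=1 redo_depth=0
After op 4 (undo): buf='(empty)' undo_depth=0 redo_depth=1
After op 5 (redo): buf='ok' undo_depth=1 redo_depth=0

Answer: ok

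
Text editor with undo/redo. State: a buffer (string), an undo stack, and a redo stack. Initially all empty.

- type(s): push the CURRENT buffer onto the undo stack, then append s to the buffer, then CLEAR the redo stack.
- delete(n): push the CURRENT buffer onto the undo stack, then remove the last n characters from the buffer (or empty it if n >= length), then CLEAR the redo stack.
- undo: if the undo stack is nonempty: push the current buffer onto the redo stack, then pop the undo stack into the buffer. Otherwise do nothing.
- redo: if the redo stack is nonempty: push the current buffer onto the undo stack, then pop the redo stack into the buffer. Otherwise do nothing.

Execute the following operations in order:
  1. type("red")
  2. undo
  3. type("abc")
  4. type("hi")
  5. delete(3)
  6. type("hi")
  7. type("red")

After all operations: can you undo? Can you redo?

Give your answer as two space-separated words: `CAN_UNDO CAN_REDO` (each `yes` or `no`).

After op 1 (type): buf='red' undo_depth=1 redo_depth=0
After op 2 (undo): buf='(empty)' undo_depth=0 redo_depth=1
After op 3 (type): buf='abc' undo_depth=1 redo_depth=0
After op 4 (type): buf='abchi' undo_depth=2 redo_depth=0
After op 5 (delete): buf='ab' undo_depth=3 redo_depth=0
After op 6 (type): buf='abhi' undo_depth=4 redo_depth=0
After op 7 (type): buf='abhired' undo_depth=5 redo_depth=0

Answer: yes no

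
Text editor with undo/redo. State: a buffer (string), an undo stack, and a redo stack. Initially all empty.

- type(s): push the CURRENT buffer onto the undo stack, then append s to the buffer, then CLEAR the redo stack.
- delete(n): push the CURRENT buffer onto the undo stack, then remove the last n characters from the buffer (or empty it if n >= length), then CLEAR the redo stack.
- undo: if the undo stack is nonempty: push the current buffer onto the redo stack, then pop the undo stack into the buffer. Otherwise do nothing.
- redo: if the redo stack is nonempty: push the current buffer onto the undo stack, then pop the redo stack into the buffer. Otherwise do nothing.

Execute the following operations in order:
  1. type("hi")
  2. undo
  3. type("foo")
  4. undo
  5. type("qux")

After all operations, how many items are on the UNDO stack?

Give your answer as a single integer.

After op 1 (type): buf='hi' undo_depth=1 redo_depth=0
After op 2 (undo): buf='(empty)' undo_depth=0 redo_depth=1
After op 3 (type): buf='foo' undo_depth=1 redo_depth=0
After op 4 (undo): buf='(empty)' undo_depth=0 redo_depth=1
After op 5 (type): buf='qux' undo_depth=1 redo_depth=0

Answer: 1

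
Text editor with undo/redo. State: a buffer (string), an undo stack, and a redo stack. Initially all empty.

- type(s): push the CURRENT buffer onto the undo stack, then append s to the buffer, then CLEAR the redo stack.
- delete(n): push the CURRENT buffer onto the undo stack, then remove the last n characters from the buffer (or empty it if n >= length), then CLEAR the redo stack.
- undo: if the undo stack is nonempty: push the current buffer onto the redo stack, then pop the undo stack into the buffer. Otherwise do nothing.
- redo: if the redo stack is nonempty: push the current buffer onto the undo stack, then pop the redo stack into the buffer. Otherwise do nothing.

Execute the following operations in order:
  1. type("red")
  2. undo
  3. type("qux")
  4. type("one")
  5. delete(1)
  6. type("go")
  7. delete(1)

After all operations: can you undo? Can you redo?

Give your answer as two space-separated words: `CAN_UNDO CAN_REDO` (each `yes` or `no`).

After op 1 (type): buf='red' undo_depth=1 redo_depth=0
After op 2 (undo): buf='(empty)' undo_depth=0 redo_depth=1
After op 3 (type): buf='qux' undo_depth=1 redo_depth=0
After op 4 (type): buf='quxone' undo_depth=2 redo_depth=0
After op 5 (delete): buf='quxon' undo_depth=3 redo_depth=0
After op 6 (type): buf='quxongo' undo_depth=4 redo_depth=0
After op 7 (delete): buf='quxong' undo_depth=5 redo_depth=0

Answer: yes no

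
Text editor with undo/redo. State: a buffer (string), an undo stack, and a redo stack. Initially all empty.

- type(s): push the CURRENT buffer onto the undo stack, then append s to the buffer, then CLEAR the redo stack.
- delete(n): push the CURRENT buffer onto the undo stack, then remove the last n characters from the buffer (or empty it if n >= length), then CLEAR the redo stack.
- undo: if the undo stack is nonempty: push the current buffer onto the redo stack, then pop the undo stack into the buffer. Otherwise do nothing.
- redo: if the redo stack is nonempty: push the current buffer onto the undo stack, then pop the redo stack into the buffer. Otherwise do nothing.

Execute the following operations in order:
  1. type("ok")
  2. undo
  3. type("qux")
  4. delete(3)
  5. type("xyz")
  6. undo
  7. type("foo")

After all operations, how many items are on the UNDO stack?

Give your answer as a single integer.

Answer: 3

Derivation:
After op 1 (type): buf='ok' undo_depth=1 redo_depth=0
After op 2 (undo): buf='(empty)' undo_depth=0 redo_depth=1
After op 3 (type): buf='qux' undo_depth=1 redo_depth=0
After op 4 (delete): buf='(empty)' undo_depth=2 redo_depth=0
After op 5 (type): buf='xyz' undo_depth=3 redo_depth=0
After op 6 (undo): buf='(empty)' undo_depth=2 redo_depth=1
After op 7 (type): buf='foo' undo_depth=3 redo_depth=0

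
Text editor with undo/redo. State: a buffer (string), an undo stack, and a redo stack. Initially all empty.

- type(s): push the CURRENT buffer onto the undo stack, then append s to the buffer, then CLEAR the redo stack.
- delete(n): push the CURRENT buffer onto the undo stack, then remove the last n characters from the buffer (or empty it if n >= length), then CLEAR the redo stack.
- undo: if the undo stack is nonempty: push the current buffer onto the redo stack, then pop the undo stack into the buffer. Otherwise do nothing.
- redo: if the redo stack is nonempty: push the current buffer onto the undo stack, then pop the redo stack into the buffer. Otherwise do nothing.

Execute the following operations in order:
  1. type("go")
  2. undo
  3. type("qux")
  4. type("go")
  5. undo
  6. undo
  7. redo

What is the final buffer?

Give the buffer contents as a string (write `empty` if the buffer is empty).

After op 1 (type): buf='go' undo_depth=1 redo_depth=0
After op 2 (undo): buf='(empty)' undo_depth=0 redo_depth=1
After op 3 (type): buf='qux' undo_depth=1 redo_depth=0
After op 4 (type): buf='quxgo' undo_depth=2 redo_depth=0
After op 5 (undo): buf='qux' undo_depth=1 redo_depth=1
After op 6 (undo): buf='(empty)' undo_depth=0 redo_depth=2
After op 7 (redo): buf='qux' undo_depth=1 redo_depth=1

Answer: qux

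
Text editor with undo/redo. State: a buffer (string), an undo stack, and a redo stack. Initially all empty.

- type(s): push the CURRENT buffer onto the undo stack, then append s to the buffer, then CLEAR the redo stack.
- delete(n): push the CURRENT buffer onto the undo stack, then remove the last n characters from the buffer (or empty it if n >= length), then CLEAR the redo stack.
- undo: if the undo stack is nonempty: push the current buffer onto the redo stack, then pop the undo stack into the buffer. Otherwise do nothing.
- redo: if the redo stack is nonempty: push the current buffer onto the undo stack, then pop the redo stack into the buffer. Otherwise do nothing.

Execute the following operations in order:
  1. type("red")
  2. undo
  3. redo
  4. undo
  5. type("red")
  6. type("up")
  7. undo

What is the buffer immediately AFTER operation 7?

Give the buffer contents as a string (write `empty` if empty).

Answer: red

Derivation:
After op 1 (type): buf='red' undo_depth=1 redo_depth=0
After op 2 (undo): buf='(empty)' undo_depth=0 redo_depth=1
After op 3 (redo): buf='red' undo_depth=1 redo_depth=0
After op 4 (undo): buf='(empty)' undo_depth=0 redo_depth=1
After op 5 (type): buf='red' undo_depth=1 redo_depth=0
After op 6 (type): buf='redup' undo_depth=2 redo_depth=0
After op 7 (undo): buf='red' undo_depth=1 redo_depth=1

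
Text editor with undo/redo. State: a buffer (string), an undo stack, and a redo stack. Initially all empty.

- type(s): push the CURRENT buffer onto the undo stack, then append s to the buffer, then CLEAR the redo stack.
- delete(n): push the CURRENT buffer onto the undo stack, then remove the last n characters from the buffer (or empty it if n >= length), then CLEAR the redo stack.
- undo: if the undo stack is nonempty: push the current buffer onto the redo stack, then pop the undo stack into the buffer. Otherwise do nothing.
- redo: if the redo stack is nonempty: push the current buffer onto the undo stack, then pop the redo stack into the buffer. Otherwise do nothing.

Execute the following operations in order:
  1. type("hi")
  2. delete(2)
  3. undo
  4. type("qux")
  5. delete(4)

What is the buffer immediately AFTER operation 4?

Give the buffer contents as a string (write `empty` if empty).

Answer: hiqux

Derivation:
After op 1 (type): buf='hi' undo_depth=1 redo_depth=0
After op 2 (delete): buf='(empty)' undo_depth=2 redo_depth=0
After op 3 (undo): buf='hi' undo_depth=1 redo_depth=1
After op 4 (type): buf='hiqux' undo_depth=2 redo_depth=0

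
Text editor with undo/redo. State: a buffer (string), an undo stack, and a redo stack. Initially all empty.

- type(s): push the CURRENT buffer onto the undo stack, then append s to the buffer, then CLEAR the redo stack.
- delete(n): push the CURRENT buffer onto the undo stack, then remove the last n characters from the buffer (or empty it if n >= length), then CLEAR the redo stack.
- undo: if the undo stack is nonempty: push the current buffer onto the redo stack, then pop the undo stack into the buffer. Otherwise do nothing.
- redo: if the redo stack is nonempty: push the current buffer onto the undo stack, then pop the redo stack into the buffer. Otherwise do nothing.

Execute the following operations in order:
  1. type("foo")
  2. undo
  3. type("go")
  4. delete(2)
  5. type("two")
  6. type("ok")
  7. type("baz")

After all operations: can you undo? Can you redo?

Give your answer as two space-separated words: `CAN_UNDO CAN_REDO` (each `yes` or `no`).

After op 1 (type): buf='foo' undo_depth=1 redo_depth=0
After op 2 (undo): buf='(empty)' undo_depth=0 redo_depth=1
After op 3 (type): buf='go' undo_depth=1 redo_depth=0
After op 4 (delete): buf='(empty)' undo_depth=2 redo_depth=0
After op 5 (type): buf='two' undo_depth=3 redo_depth=0
After op 6 (type): buf='twook' undo_depth=4 redo_depth=0
After op 7 (type): buf='twookbaz' undo_depth=5 redo_depth=0

Answer: yes no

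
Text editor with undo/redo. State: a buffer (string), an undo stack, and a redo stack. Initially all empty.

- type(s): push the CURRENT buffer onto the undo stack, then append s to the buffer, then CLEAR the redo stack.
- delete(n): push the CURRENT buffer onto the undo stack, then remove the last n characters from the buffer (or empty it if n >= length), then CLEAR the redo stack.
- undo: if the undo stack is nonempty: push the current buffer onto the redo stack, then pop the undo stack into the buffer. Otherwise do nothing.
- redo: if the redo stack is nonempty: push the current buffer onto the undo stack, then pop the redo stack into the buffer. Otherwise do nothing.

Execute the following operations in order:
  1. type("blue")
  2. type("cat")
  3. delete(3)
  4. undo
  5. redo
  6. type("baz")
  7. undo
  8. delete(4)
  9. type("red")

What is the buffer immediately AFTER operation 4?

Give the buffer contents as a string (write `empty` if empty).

Answer: bluecat

Derivation:
After op 1 (type): buf='blue' undo_depth=1 redo_depth=0
After op 2 (type): buf='bluecat' undo_depth=2 redo_depth=0
After op 3 (delete): buf='blue' undo_depth=3 redo_depth=0
After op 4 (undo): buf='bluecat' undo_depth=2 redo_depth=1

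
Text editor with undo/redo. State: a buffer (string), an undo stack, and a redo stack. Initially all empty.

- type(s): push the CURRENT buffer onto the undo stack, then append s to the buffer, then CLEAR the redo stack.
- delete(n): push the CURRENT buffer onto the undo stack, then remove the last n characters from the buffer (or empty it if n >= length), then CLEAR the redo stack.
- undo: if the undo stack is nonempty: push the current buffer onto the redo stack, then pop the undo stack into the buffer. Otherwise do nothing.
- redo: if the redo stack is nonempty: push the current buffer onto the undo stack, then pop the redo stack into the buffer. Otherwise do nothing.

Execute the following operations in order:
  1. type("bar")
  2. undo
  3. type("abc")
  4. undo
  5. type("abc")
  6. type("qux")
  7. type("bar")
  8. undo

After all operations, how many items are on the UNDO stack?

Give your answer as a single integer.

After op 1 (type): buf='bar' undo_depth=1 redo_depth=0
After op 2 (undo): buf='(empty)' undo_depth=0 redo_depth=1
After op 3 (type): buf='abc' undo_depth=1 redo_depth=0
After op 4 (undo): buf='(empty)' undo_depth=0 redo_depth=1
After op 5 (type): buf='abc' undo_depth=1 redo_depth=0
After op 6 (type): buf='abcqux' undo_depth=2 redo_depth=0
After op 7 (type): buf='abcquxbar' undo_depth=3 redo_depth=0
After op 8 (undo): buf='abcqux' undo_depth=2 redo_depth=1

Answer: 2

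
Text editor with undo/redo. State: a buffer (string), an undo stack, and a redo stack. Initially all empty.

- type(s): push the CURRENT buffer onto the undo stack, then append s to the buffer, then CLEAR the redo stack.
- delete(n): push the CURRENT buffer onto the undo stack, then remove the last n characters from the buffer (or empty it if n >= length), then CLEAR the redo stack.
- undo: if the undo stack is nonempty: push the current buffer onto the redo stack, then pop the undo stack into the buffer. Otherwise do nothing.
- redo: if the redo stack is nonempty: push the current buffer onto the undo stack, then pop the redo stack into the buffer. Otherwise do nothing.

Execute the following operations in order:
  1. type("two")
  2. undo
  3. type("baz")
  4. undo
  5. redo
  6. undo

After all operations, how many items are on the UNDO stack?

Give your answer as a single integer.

Answer: 0

Derivation:
After op 1 (type): buf='two' undo_depth=1 redo_depth=0
After op 2 (undo): buf='(empty)' undo_depth=0 redo_depth=1
After op 3 (type): buf='baz' undo_depth=1 redo_depth=0
After op 4 (undo): buf='(empty)' undo_depth=0 redo_depth=1
After op 5 (redo): buf='baz' undo_depth=1 redo_depth=0
After op 6 (undo): buf='(empty)' undo_depth=0 redo_depth=1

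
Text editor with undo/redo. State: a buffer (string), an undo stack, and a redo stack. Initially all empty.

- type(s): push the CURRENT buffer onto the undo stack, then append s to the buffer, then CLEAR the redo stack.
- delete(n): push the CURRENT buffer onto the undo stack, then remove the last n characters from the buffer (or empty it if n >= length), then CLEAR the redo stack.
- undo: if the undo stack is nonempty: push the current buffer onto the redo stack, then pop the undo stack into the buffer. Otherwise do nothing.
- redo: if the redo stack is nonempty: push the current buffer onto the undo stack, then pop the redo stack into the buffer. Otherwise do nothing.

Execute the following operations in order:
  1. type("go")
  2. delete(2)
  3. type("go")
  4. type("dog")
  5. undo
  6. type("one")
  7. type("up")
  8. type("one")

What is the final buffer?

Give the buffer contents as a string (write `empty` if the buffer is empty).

Answer: gooneupone

Derivation:
After op 1 (type): buf='go' undo_depth=1 redo_depth=0
After op 2 (delete): buf='(empty)' undo_depth=2 redo_depth=0
After op 3 (type): buf='go' undo_depth=3 redo_depth=0
After op 4 (type): buf='godog' undo_depth=4 redo_depth=0
After op 5 (undo): buf='go' undo_depth=3 redo_depth=1
After op 6 (type): buf='goone' undo_depth=4 redo_depth=0
After op 7 (type): buf='gooneup' undo_depth=5 redo_depth=0
After op 8 (type): buf='gooneupone' undo_depth=6 redo_depth=0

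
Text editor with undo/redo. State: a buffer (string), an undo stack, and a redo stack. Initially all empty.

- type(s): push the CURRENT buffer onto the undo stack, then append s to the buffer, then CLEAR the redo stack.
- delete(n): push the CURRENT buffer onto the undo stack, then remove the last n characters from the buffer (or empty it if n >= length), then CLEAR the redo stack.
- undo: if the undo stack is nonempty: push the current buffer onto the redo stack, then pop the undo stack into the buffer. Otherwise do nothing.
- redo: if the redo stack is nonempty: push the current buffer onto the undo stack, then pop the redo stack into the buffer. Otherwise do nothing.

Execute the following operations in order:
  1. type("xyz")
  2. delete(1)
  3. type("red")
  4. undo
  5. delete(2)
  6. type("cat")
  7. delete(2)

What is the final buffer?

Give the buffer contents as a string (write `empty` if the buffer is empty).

After op 1 (type): buf='xyz' undo_depth=1 redo_depth=0
After op 2 (delete): buf='xy' undo_depth=2 redo_depth=0
After op 3 (type): buf='xyred' undo_depth=3 redo_depth=0
After op 4 (undo): buf='xy' undo_depth=2 redo_depth=1
After op 5 (delete): buf='(empty)' undo_depth=3 redo_depth=0
After op 6 (type): buf='cat' undo_depth=4 redo_depth=0
After op 7 (delete): buf='c' undo_depth=5 redo_depth=0

Answer: c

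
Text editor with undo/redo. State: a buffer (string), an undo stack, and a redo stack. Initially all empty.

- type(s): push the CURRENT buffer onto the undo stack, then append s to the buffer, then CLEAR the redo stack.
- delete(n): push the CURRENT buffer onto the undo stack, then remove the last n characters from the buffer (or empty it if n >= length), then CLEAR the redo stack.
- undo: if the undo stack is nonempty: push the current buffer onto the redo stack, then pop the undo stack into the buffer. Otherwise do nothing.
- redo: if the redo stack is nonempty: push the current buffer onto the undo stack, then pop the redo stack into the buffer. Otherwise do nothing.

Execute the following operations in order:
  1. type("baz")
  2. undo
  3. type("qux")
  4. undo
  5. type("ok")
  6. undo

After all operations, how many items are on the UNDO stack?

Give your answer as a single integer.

Answer: 0

Derivation:
After op 1 (type): buf='baz' undo_depth=1 redo_depth=0
After op 2 (undo): buf='(empty)' undo_depth=0 redo_depth=1
After op 3 (type): buf='qux' undo_depth=1 redo_depth=0
After op 4 (undo): buf='(empty)' undo_depth=0 redo_depth=1
After op 5 (type): buf='ok' undo_depth=1 redo_depth=0
After op 6 (undo): buf='(empty)' undo_depth=0 redo_depth=1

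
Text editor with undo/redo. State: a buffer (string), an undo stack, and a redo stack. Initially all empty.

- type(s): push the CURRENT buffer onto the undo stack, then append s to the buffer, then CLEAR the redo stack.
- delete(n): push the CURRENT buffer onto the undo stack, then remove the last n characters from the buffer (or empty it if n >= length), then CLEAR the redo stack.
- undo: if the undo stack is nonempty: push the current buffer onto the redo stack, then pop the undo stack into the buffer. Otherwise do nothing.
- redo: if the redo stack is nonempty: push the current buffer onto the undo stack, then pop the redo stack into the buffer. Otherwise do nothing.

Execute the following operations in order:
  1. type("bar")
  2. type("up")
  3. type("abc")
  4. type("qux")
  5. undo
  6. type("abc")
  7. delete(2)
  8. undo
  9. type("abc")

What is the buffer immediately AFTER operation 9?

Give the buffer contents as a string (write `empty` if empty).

After op 1 (type): buf='bar' undo_depth=1 redo_depth=0
After op 2 (type): buf='barup' undo_depth=2 redo_depth=0
After op 3 (type): buf='barupabc' undo_depth=3 redo_depth=0
After op 4 (type): buf='barupabcqux' undo_depth=4 redo_depth=0
After op 5 (undo): buf='barupabc' undo_depth=3 redo_depth=1
After op 6 (type): buf='barupabcabc' undo_depth=4 redo_depth=0
After op 7 (delete): buf='barupabca' undo_depth=5 redo_depth=0
After op 8 (undo): buf='barupabcabc' undo_depth=4 redo_depth=1
After op 9 (type): buf='barupabcabcabc' undo_depth=5 redo_depth=0

Answer: barupabcabcabc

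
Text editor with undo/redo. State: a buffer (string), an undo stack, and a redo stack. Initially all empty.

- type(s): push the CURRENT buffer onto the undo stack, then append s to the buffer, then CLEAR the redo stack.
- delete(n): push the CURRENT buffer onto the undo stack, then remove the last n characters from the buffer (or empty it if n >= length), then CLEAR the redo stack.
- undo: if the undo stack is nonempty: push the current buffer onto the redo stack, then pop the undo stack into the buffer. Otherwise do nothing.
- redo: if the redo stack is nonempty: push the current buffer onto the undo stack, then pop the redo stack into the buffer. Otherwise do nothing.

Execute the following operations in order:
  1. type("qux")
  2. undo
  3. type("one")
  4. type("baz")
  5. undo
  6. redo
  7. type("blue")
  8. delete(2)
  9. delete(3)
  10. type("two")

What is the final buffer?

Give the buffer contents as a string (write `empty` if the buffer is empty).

After op 1 (type): buf='qux' undo_depth=1 redo_depth=0
After op 2 (undo): buf='(empty)' undo_depth=0 redo_depth=1
After op 3 (type): buf='one' undo_depth=1 redo_depth=0
After op 4 (type): buf='onebaz' undo_depth=2 redo_depth=0
After op 5 (undo): buf='one' undo_depth=1 redo_depth=1
After op 6 (redo): buf='onebaz' undo_depth=2 redo_depth=0
After op 7 (type): buf='onebazblue' undo_depth=3 redo_depth=0
After op 8 (delete): buf='onebazbl' undo_depth=4 redo_depth=0
After op 9 (delete): buf='oneba' undo_depth=5 redo_depth=0
After op 10 (type): buf='onebatwo' undo_depth=6 redo_depth=0

Answer: onebatwo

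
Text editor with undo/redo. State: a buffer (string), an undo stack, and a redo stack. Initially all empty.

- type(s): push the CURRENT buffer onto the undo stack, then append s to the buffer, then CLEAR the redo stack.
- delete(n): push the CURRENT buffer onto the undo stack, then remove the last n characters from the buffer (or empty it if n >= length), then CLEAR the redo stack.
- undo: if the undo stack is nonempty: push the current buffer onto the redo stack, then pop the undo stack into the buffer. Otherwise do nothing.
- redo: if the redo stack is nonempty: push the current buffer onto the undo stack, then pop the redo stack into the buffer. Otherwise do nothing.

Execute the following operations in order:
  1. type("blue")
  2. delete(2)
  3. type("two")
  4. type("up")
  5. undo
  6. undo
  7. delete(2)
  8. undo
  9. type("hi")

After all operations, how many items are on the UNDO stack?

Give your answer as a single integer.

Answer: 3

Derivation:
After op 1 (type): buf='blue' undo_depth=1 redo_depth=0
After op 2 (delete): buf='bl' undo_depth=2 redo_depth=0
After op 3 (type): buf='bltwo' undo_depth=3 redo_depth=0
After op 4 (type): buf='bltwoup' undo_depth=4 redo_depth=0
After op 5 (undo): buf='bltwo' undo_depth=3 redo_depth=1
After op 6 (undo): buf='bl' undo_depth=2 redo_depth=2
After op 7 (delete): buf='(empty)' undo_depth=3 redo_depth=0
After op 8 (undo): buf='bl' undo_depth=2 redo_depth=1
After op 9 (type): buf='blhi' undo_depth=3 redo_depth=0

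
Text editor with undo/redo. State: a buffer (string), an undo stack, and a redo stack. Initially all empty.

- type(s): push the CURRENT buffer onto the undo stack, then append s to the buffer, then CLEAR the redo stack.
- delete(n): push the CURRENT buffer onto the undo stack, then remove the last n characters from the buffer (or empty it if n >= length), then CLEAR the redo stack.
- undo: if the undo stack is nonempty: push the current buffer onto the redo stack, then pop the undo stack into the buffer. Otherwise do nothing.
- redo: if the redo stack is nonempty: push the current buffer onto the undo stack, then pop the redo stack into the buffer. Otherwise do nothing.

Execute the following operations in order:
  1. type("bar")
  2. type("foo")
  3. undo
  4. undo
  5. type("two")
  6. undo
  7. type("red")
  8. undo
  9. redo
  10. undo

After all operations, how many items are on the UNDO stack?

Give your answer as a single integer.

Answer: 0

Derivation:
After op 1 (type): buf='bar' undo_depth=1 redo_depth=0
After op 2 (type): buf='barfoo' undo_depth=2 redo_depth=0
After op 3 (undo): buf='bar' undo_depth=1 redo_depth=1
After op 4 (undo): buf='(empty)' undo_depth=0 redo_depth=2
After op 5 (type): buf='two' undo_depth=1 redo_depth=0
After op 6 (undo): buf='(empty)' undo_depth=0 redo_depth=1
After op 7 (type): buf='red' undo_depth=1 redo_depth=0
After op 8 (undo): buf='(empty)' undo_depth=0 redo_depth=1
After op 9 (redo): buf='red' undo_depth=1 redo_depth=0
After op 10 (undo): buf='(empty)' undo_depth=0 redo_depth=1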